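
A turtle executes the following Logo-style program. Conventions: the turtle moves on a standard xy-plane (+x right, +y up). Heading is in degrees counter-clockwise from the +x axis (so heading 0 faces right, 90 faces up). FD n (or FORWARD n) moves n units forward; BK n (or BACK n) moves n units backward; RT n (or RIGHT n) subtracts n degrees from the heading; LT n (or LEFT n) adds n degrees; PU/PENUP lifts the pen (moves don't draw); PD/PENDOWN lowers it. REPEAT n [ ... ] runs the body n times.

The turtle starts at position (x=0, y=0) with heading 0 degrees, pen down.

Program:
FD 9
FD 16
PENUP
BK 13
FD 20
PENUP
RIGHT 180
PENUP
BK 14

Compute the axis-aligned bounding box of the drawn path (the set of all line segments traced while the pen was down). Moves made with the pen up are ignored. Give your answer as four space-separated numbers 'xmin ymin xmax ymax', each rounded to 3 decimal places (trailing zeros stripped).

Executing turtle program step by step:
Start: pos=(0,0), heading=0, pen down
FD 9: (0,0) -> (9,0) [heading=0, draw]
FD 16: (9,0) -> (25,0) [heading=0, draw]
PU: pen up
BK 13: (25,0) -> (12,0) [heading=0, move]
FD 20: (12,0) -> (32,0) [heading=0, move]
PU: pen up
RT 180: heading 0 -> 180
PU: pen up
BK 14: (32,0) -> (46,0) [heading=180, move]
Final: pos=(46,0), heading=180, 2 segment(s) drawn

Segment endpoints: x in {0, 9, 25}, y in {0}
xmin=0, ymin=0, xmax=25, ymax=0

Answer: 0 0 25 0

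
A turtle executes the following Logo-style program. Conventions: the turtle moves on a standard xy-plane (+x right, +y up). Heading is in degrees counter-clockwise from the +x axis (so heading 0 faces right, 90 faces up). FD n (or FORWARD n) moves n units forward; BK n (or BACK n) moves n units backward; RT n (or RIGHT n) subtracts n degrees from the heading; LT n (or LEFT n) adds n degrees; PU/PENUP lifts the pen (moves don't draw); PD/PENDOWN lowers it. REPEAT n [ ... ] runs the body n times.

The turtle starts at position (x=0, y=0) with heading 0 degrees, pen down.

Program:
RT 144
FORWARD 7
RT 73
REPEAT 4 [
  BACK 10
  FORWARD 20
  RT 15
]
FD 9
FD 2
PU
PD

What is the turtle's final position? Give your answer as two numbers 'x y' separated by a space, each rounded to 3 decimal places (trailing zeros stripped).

Executing turtle program step by step:
Start: pos=(0,0), heading=0, pen down
RT 144: heading 0 -> 216
FD 7: (0,0) -> (-5.663,-4.114) [heading=216, draw]
RT 73: heading 216 -> 143
REPEAT 4 [
  -- iteration 1/4 --
  BK 10: (-5.663,-4.114) -> (2.323,-10.133) [heading=143, draw]
  FD 20: (2.323,-10.133) -> (-13.649,1.904) [heading=143, draw]
  RT 15: heading 143 -> 128
  -- iteration 2/4 --
  BK 10: (-13.649,1.904) -> (-7.493,-5.976) [heading=128, draw]
  FD 20: (-7.493,-5.976) -> (-19.806,9.784) [heading=128, draw]
  RT 15: heading 128 -> 113
  -- iteration 3/4 --
  BK 10: (-19.806,9.784) -> (-15.899,0.579) [heading=113, draw]
  FD 20: (-15.899,0.579) -> (-23.713,18.989) [heading=113, draw]
  RT 15: heading 113 -> 98
  -- iteration 4/4 --
  BK 10: (-23.713,18.989) -> (-22.322,9.086) [heading=98, draw]
  FD 20: (-22.322,9.086) -> (-25.105,28.891) [heading=98, draw]
  RT 15: heading 98 -> 83
]
FD 9: (-25.105,28.891) -> (-24.008,37.824) [heading=83, draw]
FD 2: (-24.008,37.824) -> (-23.765,39.809) [heading=83, draw]
PU: pen up
PD: pen down
Final: pos=(-23.765,39.809), heading=83, 11 segment(s) drawn

Answer: -23.765 39.809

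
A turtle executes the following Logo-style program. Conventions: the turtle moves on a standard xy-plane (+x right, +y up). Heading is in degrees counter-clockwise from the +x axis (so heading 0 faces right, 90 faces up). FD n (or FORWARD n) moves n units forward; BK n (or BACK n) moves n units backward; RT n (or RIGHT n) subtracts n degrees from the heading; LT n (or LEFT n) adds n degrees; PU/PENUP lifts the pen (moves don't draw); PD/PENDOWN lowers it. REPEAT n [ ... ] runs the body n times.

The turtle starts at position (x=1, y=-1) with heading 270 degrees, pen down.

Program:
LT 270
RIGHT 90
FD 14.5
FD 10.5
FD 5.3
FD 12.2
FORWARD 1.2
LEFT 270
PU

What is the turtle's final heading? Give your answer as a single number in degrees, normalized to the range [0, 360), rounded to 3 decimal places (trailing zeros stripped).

Executing turtle program step by step:
Start: pos=(1,-1), heading=270, pen down
LT 270: heading 270 -> 180
RT 90: heading 180 -> 90
FD 14.5: (1,-1) -> (1,13.5) [heading=90, draw]
FD 10.5: (1,13.5) -> (1,24) [heading=90, draw]
FD 5.3: (1,24) -> (1,29.3) [heading=90, draw]
FD 12.2: (1,29.3) -> (1,41.5) [heading=90, draw]
FD 1.2: (1,41.5) -> (1,42.7) [heading=90, draw]
LT 270: heading 90 -> 0
PU: pen up
Final: pos=(1,42.7), heading=0, 5 segment(s) drawn

Answer: 0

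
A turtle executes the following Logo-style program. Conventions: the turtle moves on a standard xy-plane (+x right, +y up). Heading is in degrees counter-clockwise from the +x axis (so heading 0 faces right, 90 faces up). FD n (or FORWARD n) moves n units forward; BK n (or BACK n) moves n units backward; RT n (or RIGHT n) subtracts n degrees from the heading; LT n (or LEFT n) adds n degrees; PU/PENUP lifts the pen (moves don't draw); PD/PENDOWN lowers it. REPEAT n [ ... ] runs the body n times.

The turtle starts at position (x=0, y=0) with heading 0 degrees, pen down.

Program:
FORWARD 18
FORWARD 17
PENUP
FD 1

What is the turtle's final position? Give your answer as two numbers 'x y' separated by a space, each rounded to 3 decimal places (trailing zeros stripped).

Executing turtle program step by step:
Start: pos=(0,0), heading=0, pen down
FD 18: (0,0) -> (18,0) [heading=0, draw]
FD 17: (18,0) -> (35,0) [heading=0, draw]
PU: pen up
FD 1: (35,0) -> (36,0) [heading=0, move]
Final: pos=(36,0), heading=0, 2 segment(s) drawn

Answer: 36 0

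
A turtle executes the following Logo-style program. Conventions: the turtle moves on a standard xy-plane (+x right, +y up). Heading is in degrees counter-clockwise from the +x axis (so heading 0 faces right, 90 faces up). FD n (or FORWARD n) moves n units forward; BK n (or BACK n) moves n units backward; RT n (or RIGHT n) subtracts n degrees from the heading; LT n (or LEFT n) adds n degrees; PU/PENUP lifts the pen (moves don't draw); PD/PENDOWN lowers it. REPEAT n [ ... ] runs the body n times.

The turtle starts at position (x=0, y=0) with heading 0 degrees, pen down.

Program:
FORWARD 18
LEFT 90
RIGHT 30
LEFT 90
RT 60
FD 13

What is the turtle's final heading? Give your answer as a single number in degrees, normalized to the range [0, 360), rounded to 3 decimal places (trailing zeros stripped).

Answer: 90

Derivation:
Executing turtle program step by step:
Start: pos=(0,0), heading=0, pen down
FD 18: (0,0) -> (18,0) [heading=0, draw]
LT 90: heading 0 -> 90
RT 30: heading 90 -> 60
LT 90: heading 60 -> 150
RT 60: heading 150 -> 90
FD 13: (18,0) -> (18,13) [heading=90, draw]
Final: pos=(18,13), heading=90, 2 segment(s) drawn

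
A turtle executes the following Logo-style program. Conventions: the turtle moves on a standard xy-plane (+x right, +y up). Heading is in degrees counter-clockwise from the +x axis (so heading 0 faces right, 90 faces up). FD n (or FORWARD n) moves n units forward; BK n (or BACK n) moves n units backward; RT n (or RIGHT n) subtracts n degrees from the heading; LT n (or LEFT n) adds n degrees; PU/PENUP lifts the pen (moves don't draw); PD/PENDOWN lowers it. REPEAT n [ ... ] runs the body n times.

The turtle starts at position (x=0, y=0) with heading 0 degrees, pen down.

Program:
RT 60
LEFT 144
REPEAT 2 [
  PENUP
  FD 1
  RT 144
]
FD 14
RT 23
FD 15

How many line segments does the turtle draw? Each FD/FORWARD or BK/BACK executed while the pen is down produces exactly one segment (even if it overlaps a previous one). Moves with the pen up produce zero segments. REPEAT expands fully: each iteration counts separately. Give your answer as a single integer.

Executing turtle program step by step:
Start: pos=(0,0), heading=0, pen down
RT 60: heading 0 -> 300
LT 144: heading 300 -> 84
REPEAT 2 [
  -- iteration 1/2 --
  PU: pen up
  FD 1: (0,0) -> (0.105,0.995) [heading=84, move]
  RT 144: heading 84 -> 300
  -- iteration 2/2 --
  PU: pen up
  FD 1: (0.105,0.995) -> (0.605,0.128) [heading=300, move]
  RT 144: heading 300 -> 156
]
FD 14: (0.605,0.128) -> (-12.185,5.823) [heading=156, move]
RT 23: heading 156 -> 133
FD 15: (-12.185,5.823) -> (-22.415,16.793) [heading=133, move]
Final: pos=(-22.415,16.793), heading=133, 0 segment(s) drawn
Segments drawn: 0

Answer: 0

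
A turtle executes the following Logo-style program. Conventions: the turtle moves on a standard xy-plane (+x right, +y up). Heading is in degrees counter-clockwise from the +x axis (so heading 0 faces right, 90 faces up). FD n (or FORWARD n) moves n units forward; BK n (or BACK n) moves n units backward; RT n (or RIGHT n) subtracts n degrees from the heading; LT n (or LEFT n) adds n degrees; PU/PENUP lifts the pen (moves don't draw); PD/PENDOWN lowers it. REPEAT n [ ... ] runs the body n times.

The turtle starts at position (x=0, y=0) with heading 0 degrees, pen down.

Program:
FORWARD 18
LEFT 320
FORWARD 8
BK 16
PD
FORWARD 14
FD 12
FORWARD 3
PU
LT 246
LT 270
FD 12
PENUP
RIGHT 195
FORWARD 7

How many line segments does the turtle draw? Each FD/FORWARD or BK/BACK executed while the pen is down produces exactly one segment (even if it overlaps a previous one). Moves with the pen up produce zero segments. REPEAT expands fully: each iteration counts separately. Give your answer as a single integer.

Executing turtle program step by step:
Start: pos=(0,0), heading=0, pen down
FD 18: (0,0) -> (18,0) [heading=0, draw]
LT 320: heading 0 -> 320
FD 8: (18,0) -> (24.128,-5.142) [heading=320, draw]
BK 16: (24.128,-5.142) -> (11.872,5.142) [heading=320, draw]
PD: pen down
FD 14: (11.872,5.142) -> (22.596,-3.857) [heading=320, draw]
FD 12: (22.596,-3.857) -> (31.789,-11.57) [heading=320, draw]
FD 3: (31.789,-11.57) -> (34.087,-13.499) [heading=320, draw]
PU: pen up
LT 246: heading 320 -> 206
LT 270: heading 206 -> 116
FD 12: (34.087,-13.499) -> (28.826,-2.713) [heading=116, move]
PU: pen up
RT 195: heading 116 -> 281
FD 7: (28.826,-2.713) -> (30.162,-9.584) [heading=281, move]
Final: pos=(30.162,-9.584), heading=281, 6 segment(s) drawn
Segments drawn: 6

Answer: 6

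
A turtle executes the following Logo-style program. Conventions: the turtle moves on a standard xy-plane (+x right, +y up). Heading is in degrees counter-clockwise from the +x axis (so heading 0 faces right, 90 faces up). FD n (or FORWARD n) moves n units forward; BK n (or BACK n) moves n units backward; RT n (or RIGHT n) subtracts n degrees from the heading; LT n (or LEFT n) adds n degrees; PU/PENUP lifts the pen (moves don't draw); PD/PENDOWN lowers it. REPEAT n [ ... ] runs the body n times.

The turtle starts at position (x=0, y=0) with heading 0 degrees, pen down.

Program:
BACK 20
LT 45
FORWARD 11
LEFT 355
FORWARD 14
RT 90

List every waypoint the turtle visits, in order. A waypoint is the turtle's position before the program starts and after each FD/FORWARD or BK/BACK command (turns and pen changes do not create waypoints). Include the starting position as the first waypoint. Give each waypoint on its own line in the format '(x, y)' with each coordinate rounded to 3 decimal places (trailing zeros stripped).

Answer: (0, 0)
(-20, 0)
(-12.222, 7.778)
(-1.497, 16.777)

Derivation:
Executing turtle program step by step:
Start: pos=(0,0), heading=0, pen down
BK 20: (0,0) -> (-20,0) [heading=0, draw]
LT 45: heading 0 -> 45
FD 11: (-20,0) -> (-12.222,7.778) [heading=45, draw]
LT 355: heading 45 -> 40
FD 14: (-12.222,7.778) -> (-1.497,16.777) [heading=40, draw]
RT 90: heading 40 -> 310
Final: pos=(-1.497,16.777), heading=310, 3 segment(s) drawn
Waypoints (4 total):
(0, 0)
(-20, 0)
(-12.222, 7.778)
(-1.497, 16.777)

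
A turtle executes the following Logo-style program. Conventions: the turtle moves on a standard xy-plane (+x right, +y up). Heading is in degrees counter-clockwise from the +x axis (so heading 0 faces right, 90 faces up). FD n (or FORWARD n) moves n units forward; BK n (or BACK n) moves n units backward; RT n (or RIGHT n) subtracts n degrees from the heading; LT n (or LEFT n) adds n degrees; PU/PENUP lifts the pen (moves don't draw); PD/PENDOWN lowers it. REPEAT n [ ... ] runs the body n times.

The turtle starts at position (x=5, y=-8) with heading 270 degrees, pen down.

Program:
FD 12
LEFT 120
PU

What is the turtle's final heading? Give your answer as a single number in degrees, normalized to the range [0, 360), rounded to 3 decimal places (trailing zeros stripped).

Answer: 30

Derivation:
Executing turtle program step by step:
Start: pos=(5,-8), heading=270, pen down
FD 12: (5,-8) -> (5,-20) [heading=270, draw]
LT 120: heading 270 -> 30
PU: pen up
Final: pos=(5,-20), heading=30, 1 segment(s) drawn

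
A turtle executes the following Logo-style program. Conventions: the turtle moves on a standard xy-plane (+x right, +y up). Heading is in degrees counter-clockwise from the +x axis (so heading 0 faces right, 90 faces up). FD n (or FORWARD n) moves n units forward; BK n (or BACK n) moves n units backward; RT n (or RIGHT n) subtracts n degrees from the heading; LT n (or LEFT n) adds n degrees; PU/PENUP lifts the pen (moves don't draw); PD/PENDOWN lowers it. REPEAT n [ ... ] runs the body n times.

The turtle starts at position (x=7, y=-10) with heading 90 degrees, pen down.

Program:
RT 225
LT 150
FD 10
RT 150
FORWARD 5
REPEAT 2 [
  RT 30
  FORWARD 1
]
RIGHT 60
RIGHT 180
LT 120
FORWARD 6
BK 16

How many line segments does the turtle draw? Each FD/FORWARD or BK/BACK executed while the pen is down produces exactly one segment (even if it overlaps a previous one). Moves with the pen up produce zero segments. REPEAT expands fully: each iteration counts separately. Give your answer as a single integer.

Answer: 6

Derivation:
Executing turtle program step by step:
Start: pos=(7,-10), heading=90, pen down
RT 225: heading 90 -> 225
LT 150: heading 225 -> 15
FD 10: (7,-10) -> (16.659,-7.412) [heading=15, draw]
RT 150: heading 15 -> 225
FD 5: (16.659,-7.412) -> (13.124,-10.947) [heading=225, draw]
REPEAT 2 [
  -- iteration 1/2 --
  RT 30: heading 225 -> 195
  FD 1: (13.124,-10.947) -> (12.158,-11.206) [heading=195, draw]
  -- iteration 2/2 --
  RT 30: heading 195 -> 165
  FD 1: (12.158,-11.206) -> (11.192,-10.947) [heading=165, draw]
]
RT 60: heading 165 -> 105
RT 180: heading 105 -> 285
LT 120: heading 285 -> 45
FD 6: (11.192,-10.947) -> (15.435,-6.705) [heading=45, draw]
BK 16: (15.435,-6.705) -> (4.121,-18.018) [heading=45, draw]
Final: pos=(4.121,-18.018), heading=45, 6 segment(s) drawn
Segments drawn: 6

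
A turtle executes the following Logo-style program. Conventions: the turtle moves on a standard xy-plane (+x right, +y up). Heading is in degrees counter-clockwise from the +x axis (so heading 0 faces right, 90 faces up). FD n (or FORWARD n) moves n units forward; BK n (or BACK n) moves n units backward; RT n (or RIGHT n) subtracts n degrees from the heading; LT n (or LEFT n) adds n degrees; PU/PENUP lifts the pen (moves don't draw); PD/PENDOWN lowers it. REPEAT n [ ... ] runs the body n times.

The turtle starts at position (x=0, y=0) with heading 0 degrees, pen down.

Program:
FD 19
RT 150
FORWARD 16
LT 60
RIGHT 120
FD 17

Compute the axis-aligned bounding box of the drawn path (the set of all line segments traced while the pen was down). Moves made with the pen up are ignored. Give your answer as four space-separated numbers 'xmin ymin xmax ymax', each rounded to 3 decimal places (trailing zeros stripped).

Executing turtle program step by step:
Start: pos=(0,0), heading=0, pen down
FD 19: (0,0) -> (19,0) [heading=0, draw]
RT 150: heading 0 -> 210
FD 16: (19,0) -> (5.144,-8) [heading=210, draw]
LT 60: heading 210 -> 270
RT 120: heading 270 -> 150
FD 17: (5.144,-8) -> (-9.579,0.5) [heading=150, draw]
Final: pos=(-9.579,0.5), heading=150, 3 segment(s) drawn

Segment endpoints: x in {-9.579, 0, 5.144, 19}, y in {-8, 0, 0.5}
xmin=-9.579, ymin=-8, xmax=19, ymax=0.5

Answer: -9.579 -8 19 0.5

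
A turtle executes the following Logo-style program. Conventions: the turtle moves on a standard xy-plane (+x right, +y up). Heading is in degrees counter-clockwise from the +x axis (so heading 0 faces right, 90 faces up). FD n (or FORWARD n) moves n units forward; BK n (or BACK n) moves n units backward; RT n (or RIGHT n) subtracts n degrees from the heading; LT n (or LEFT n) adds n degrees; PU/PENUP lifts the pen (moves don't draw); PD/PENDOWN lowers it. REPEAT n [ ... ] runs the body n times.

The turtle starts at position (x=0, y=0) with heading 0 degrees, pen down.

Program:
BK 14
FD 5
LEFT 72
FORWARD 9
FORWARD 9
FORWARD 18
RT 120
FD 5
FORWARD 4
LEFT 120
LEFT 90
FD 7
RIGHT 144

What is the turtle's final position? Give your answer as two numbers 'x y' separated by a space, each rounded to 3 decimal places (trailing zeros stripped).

Answer: 1.489 29.713

Derivation:
Executing turtle program step by step:
Start: pos=(0,0), heading=0, pen down
BK 14: (0,0) -> (-14,0) [heading=0, draw]
FD 5: (-14,0) -> (-9,0) [heading=0, draw]
LT 72: heading 0 -> 72
FD 9: (-9,0) -> (-6.219,8.56) [heading=72, draw]
FD 9: (-6.219,8.56) -> (-3.438,17.119) [heading=72, draw]
FD 18: (-3.438,17.119) -> (2.125,34.238) [heading=72, draw]
RT 120: heading 72 -> 312
FD 5: (2.125,34.238) -> (5.47,30.522) [heading=312, draw]
FD 4: (5.47,30.522) -> (8.147,27.55) [heading=312, draw]
LT 120: heading 312 -> 72
LT 90: heading 72 -> 162
FD 7: (8.147,27.55) -> (1.489,29.713) [heading=162, draw]
RT 144: heading 162 -> 18
Final: pos=(1.489,29.713), heading=18, 8 segment(s) drawn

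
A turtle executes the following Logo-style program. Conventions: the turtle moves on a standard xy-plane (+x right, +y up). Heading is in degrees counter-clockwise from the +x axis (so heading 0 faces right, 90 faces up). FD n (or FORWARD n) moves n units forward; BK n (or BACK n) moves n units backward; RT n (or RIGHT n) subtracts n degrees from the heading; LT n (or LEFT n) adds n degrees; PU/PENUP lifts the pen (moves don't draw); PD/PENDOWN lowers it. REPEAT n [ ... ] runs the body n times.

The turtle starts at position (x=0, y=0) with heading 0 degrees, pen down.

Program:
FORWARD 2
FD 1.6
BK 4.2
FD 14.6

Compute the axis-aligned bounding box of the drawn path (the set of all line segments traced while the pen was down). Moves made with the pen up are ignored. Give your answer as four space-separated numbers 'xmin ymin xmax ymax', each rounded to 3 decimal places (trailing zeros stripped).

Executing turtle program step by step:
Start: pos=(0,0), heading=0, pen down
FD 2: (0,0) -> (2,0) [heading=0, draw]
FD 1.6: (2,0) -> (3.6,0) [heading=0, draw]
BK 4.2: (3.6,0) -> (-0.6,0) [heading=0, draw]
FD 14.6: (-0.6,0) -> (14,0) [heading=0, draw]
Final: pos=(14,0), heading=0, 4 segment(s) drawn

Segment endpoints: x in {-0.6, 0, 2, 3.6, 14}, y in {0}
xmin=-0.6, ymin=0, xmax=14, ymax=0

Answer: -0.6 0 14 0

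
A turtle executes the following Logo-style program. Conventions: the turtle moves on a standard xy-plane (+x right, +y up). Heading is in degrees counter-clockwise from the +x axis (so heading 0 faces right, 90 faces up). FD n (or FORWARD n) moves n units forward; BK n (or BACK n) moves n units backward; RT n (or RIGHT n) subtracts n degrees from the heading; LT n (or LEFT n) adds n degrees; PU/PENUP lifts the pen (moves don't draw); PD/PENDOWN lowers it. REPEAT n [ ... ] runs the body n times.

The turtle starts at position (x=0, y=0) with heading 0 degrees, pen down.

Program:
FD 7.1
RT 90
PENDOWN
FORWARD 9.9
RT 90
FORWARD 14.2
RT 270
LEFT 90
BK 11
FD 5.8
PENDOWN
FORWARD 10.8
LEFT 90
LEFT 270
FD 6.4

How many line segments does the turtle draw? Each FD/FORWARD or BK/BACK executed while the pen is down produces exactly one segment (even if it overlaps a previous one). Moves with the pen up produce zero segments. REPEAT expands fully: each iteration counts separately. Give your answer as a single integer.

Answer: 7

Derivation:
Executing turtle program step by step:
Start: pos=(0,0), heading=0, pen down
FD 7.1: (0,0) -> (7.1,0) [heading=0, draw]
RT 90: heading 0 -> 270
PD: pen down
FD 9.9: (7.1,0) -> (7.1,-9.9) [heading=270, draw]
RT 90: heading 270 -> 180
FD 14.2: (7.1,-9.9) -> (-7.1,-9.9) [heading=180, draw]
RT 270: heading 180 -> 270
LT 90: heading 270 -> 0
BK 11: (-7.1,-9.9) -> (-18.1,-9.9) [heading=0, draw]
FD 5.8: (-18.1,-9.9) -> (-12.3,-9.9) [heading=0, draw]
PD: pen down
FD 10.8: (-12.3,-9.9) -> (-1.5,-9.9) [heading=0, draw]
LT 90: heading 0 -> 90
LT 270: heading 90 -> 0
FD 6.4: (-1.5,-9.9) -> (4.9,-9.9) [heading=0, draw]
Final: pos=(4.9,-9.9), heading=0, 7 segment(s) drawn
Segments drawn: 7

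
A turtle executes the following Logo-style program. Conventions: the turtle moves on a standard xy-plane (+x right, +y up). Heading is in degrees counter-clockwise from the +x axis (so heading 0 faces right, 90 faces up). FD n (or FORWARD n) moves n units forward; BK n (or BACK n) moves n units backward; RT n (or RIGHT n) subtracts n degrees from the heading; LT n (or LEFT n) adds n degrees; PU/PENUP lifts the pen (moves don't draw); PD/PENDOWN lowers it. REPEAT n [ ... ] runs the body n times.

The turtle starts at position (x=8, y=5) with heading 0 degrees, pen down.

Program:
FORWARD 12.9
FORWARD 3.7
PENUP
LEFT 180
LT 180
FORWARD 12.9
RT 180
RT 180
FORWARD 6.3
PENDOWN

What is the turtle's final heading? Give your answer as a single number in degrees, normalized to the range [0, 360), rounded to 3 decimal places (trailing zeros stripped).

Answer: 0

Derivation:
Executing turtle program step by step:
Start: pos=(8,5), heading=0, pen down
FD 12.9: (8,5) -> (20.9,5) [heading=0, draw]
FD 3.7: (20.9,5) -> (24.6,5) [heading=0, draw]
PU: pen up
LT 180: heading 0 -> 180
LT 180: heading 180 -> 0
FD 12.9: (24.6,5) -> (37.5,5) [heading=0, move]
RT 180: heading 0 -> 180
RT 180: heading 180 -> 0
FD 6.3: (37.5,5) -> (43.8,5) [heading=0, move]
PD: pen down
Final: pos=(43.8,5), heading=0, 2 segment(s) drawn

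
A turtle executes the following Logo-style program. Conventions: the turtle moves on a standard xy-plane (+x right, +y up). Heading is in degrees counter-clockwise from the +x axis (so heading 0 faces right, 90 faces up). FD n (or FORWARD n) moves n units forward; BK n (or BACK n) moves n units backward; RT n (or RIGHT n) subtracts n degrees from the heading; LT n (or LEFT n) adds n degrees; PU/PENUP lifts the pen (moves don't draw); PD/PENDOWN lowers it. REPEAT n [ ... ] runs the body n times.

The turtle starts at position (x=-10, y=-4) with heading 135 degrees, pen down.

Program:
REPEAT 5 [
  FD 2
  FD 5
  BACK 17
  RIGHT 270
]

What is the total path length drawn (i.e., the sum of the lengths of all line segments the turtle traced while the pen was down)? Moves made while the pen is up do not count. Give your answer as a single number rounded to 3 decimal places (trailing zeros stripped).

Answer: 120

Derivation:
Executing turtle program step by step:
Start: pos=(-10,-4), heading=135, pen down
REPEAT 5 [
  -- iteration 1/5 --
  FD 2: (-10,-4) -> (-11.414,-2.586) [heading=135, draw]
  FD 5: (-11.414,-2.586) -> (-14.95,0.95) [heading=135, draw]
  BK 17: (-14.95,0.95) -> (-2.929,-11.071) [heading=135, draw]
  RT 270: heading 135 -> 225
  -- iteration 2/5 --
  FD 2: (-2.929,-11.071) -> (-4.343,-12.485) [heading=225, draw]
  FD 5: (-4.343,-12.485) -> (-7.879,-16.021) [heading=225, draw]
  BK 17: (-7.879,-16.021) -> (4.142,-4) [heading=225, draw]
  RT 270: heading 225 -> 315
  -- iteration 3/5 --
  FD 2: (4.142,-4) -> (5.556,-5.414) [heading=315, draw]
  FD 5: (5.556,-5.414) -> (9.092,-8.95) [heading=315, draw]
  BK 17: (9.092,-8.95) -> (-2.929,3.071) [heading=315, draw]
  RT 270: heading 315 -> 45
  -- iteration 4/5 --
  FD 2: (-2.929,3.071) -> (-1.515,4.485) [heading=45, draw]
  FD 5: (-1.515,4.485) -> (2.021,8.021) [heading=45, draw]
  BK 17: (2.021,8.021) -> (-10,-4) [heading=45, draw]
  RT 270: heading 45 -> 135
  -- iteration 5/5 --
  FD 2: (-10,-4) -> (-11.414,-2.586) [heading=135, draw]
  FD 5: (-11.414,-2.586) -> (-14.95,0.95) [heading=135, draw]
  BK 17: (-14.95,0.95) -> (-2.929,-11.071) [heading=135, draw]
  RT 270: heading 135 -> 225
]
Final: pos=(-2.929,-11.071), heading=225, 15 segment(s) drawn

Segment lengths:
  seg 1: (-10,-4) -> (-11.414,-2.586), length = 2
  seg 2: (-11.414,-2.586) -> (-14.95,0.95), length = 5
  seg 3: (-14.95,0.95) -> (-2.929,-11.071), length = 17
  seg 4: (-2.929,-11.071) -> (-4.343,-12.485), length = 2
  seg 5: (-4.343,-12.485) -> (-7.879,-16.021), length = 5
  seg 6: (-7.879,-16.021) -> (4.142,-4), length = 17
  seg 7: (4.142,-4) -> (5.556,-5.414), length = 2
  seg 8: (5.556,-5.414) -> (9.092,-8.95), length = 5
  seg 9: (9.092,-8.95) -> (-2.929,3.071), length = 17
  seg 10: (-2.929,3.071) -> (-1.515,4.485), length = 2
  seg 11: (-1.515,4.485) -> (2.021,8.021), length = 5
  seg 12: (2.021,8.021) -> (-10,-4), length = 17
  seg 13: (-10,-4) -> (-11.414,-2.586), length = 2
  seg 14: (-11.414,-2.586) -> (-14.95,0.95), length = 5
  seg 15: (-14.95,0.95) -> (-2.929,-11.071), length = 17
Total = 120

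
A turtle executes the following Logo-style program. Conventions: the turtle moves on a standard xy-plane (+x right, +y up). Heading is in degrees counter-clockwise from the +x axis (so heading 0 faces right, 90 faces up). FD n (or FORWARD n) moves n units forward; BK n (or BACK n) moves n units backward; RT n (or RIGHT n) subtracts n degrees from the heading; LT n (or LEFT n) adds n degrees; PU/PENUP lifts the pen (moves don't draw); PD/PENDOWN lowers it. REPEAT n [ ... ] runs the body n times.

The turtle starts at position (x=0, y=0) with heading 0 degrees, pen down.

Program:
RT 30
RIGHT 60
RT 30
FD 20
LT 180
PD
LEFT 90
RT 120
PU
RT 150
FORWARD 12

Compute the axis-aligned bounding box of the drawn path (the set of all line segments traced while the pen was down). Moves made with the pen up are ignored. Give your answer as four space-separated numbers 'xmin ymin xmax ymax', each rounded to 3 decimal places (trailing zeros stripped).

Answer: -10 -17.321 0 0

Derivation:
Executing turtle program step by step:
Start: pos=(0,0), heading=0, pen down
RT 30: heading 0 -> 330
RT 60: heading 330 -> 270
RT 30: heading 270 -> 240
FD 20: (0,0) -> (-10,-17.321) [heading=240, draw]
LT 180: heading 240 -> 60
PD: pen down
LT 90: heading 60 -> 150
RT 120: heading 150 -> 30
PU: pen up
RT 150: heading 30 -> 240
FD 12: (-10,-17.321) -> (-16,-27.713) [heading=240, move]
Final: pos=(-16,-27.713), heading=240, 1 segment(s) drawn

Segment endpoints: x in {-10, 0}, y in {-17.321, 0}
xmin=-10, ymin=-17.321, xmax=0, ymax=0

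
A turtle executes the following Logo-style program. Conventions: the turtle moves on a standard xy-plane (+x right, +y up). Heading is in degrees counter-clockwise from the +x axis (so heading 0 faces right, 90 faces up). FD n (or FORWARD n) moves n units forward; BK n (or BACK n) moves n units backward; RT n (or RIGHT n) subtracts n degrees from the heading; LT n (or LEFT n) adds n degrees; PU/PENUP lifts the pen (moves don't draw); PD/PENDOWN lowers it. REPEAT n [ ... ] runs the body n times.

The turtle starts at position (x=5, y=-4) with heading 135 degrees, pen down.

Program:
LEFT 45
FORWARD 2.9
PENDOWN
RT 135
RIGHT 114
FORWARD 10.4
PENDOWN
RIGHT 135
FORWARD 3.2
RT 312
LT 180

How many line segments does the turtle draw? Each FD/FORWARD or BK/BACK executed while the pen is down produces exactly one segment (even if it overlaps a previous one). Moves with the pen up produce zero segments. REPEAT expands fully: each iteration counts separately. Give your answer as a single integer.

Answer: 3

Derivation:
Executing turtle program step by step:
Start: pos=(5,-4), heading=135, pen down
LT 45: heading 135 -> 180
FD 2.9: (5,-4) -> (2.1,-4) [heading=180, draw]
PD: pen down
RT 135: heading 180 -> 45
RT 114: heading 45 -> 291
FD 10.4: (2.1,-4) -> (5.827,-13.709) [heading=291, draw]
PD: pen down
RT 135: heading 291 -> 156
FD 3.2: (5.827,-13.709) -> (2.904,-12.408) [heading=156, draw]
RT 312: heading 156 -> 204
LT 180: heading 204 -> 24
Final: pos=(2.904,-12.408), heading=24, 3 segment(s) drawn
Segments drawn: 3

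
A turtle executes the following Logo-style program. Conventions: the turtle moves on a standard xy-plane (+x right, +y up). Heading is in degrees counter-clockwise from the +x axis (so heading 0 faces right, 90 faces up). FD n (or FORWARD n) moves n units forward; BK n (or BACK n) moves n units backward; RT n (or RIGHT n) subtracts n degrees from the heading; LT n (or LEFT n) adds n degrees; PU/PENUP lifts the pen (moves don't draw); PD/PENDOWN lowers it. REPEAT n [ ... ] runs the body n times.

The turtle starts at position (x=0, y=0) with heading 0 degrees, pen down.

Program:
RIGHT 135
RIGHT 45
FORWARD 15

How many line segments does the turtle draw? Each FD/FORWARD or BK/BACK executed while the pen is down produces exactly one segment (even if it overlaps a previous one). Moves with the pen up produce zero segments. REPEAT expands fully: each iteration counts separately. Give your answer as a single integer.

Answer: 1

Derivation:
Executing turtle program step by step:
Start: pos=(0,0), heading=0, pen down
RT 135: heading 0 -> 225
RT 45: heading 225 -> 180
FD 15: (0,0) -> (-15,0) [heading=180, draw]
Final: pos=(-15,0), heading=180, 1 segment(s) drawn
Segments drawn: 1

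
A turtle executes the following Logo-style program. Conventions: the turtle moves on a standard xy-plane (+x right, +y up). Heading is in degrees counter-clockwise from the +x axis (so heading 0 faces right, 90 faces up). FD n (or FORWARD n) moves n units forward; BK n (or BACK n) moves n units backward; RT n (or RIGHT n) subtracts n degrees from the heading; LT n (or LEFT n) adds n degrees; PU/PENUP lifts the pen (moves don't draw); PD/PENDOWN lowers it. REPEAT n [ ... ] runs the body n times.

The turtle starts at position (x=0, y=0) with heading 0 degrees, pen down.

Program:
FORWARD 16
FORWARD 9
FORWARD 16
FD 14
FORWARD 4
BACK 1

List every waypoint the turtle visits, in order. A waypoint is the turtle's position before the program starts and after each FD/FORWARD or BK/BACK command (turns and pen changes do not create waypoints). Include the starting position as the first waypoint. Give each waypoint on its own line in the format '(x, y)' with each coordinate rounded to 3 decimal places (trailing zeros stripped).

Executing turtle program step by step:
Start: pos=(0,0), heading=0, pen down
FD 16: (0,0) -> (16,0) [heading=0, draw]
FD 9: (16,0) -> (25,0) [heading=0, draw]
FD 16: (25,0) -> (41,0) [heading=0, draw]
FD 14: (41,0) -> (55,0) [heading=0, draw]
FD 4: (55,0) -> (59,0) [heading=0, draw]
BK 1: (59,0) -> (58,0) [heading=0, draw]
Final: pos=(58,0), heading=0, 6 segment(s) drawn
Waypoints (7 total):
(0, 0)
(16, 0)
(25, 0)
(41, 0)
(55, 0)
(59, 0)
(58, 0)

Answer: (0, 0)
(16, 0)
(25, 0)
(41, 0)
(55, 0)
(59, 0)
(58, 0)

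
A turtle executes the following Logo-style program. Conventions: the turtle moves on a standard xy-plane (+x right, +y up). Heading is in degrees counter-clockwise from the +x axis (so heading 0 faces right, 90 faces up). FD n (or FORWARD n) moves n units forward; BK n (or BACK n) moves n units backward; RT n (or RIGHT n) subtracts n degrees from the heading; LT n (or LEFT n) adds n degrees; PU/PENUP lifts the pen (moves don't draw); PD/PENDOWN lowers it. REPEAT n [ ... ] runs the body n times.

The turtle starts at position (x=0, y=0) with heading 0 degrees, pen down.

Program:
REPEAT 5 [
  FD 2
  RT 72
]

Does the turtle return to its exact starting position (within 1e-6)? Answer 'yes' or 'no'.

Answer: yes

Derivation:
Executing turtle program step by step:
Start: pos=(0,0), heading=0, pen down
REPEAT 5 [
  -- iteration 1/5 --
  FD 2: (0,0) -> (2,0) [heading=0, draw]
  RT 72: heading 0 -> 288
  -- iteration 2/5 --
  FD 2: (2,0) -> (2.618,-1.902) [heading=288, draw]
  RT 72: heading 288 -> 216
  -- iteration 3/5 --
  FD 2: (2.618,-1.902) -> (1,-3.078) [heading=216, draw]
  RT 72: heading 216 -> 144
  -- iteration 4/5 --
  FD 2: (1,-3.078) -> (-0.618,-1.902) [heading=144, draw]
  RT 72: heading 144 -> 72
  -- iteration 5/5 --
  FD 2: (-0.618,-1.902) -> (0,0) [heading=72, draw]
  RT 72: heading 72 -> 0
]
Final: pos=(0,0), heading=0, 5 segment(s) drawn

Start position: (0, 0)
Final position: (0, 0)
Distance = 0; < 1e-6 -> CLOSED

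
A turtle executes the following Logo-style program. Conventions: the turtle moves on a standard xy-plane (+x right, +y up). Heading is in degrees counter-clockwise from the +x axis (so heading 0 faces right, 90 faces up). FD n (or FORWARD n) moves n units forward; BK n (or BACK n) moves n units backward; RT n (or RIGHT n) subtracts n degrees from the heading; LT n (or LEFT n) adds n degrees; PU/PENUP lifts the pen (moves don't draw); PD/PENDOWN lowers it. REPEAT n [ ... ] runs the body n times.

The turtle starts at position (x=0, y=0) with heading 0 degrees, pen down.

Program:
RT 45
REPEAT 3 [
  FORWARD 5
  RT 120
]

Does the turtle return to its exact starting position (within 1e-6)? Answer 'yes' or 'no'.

Executing turtle program step by step:
Start: pos=(0,0), heading=0, pen down
RT 45: heading 0 -> 315
REPEAT 3 [
  -- iteration 1/3 --
  FD 5: (0,0) -> (3.536,-3.536) [heading=315, draw]
  RT 120: heading 315 -> 195
  -- iteration 2/3 --
  FD 5: (3.536,-3.536) -> (-1.294,-4.83) [heading=195, draw]
  RT 120: heading 195 -> 75
  -- iteration 3/3 --
  FD 5: (-1.294,-4.83) -> (0,0) [heading=75, draw]
  RT 120: heading 75 -> 315
]
Final: pos=(0,0), heading=315, 3 segment(s) drawn

Start position: (0, 0)
Final position: (0, 0)
Distance = 0; < 1e-6 -> CLOSED

Answer: yes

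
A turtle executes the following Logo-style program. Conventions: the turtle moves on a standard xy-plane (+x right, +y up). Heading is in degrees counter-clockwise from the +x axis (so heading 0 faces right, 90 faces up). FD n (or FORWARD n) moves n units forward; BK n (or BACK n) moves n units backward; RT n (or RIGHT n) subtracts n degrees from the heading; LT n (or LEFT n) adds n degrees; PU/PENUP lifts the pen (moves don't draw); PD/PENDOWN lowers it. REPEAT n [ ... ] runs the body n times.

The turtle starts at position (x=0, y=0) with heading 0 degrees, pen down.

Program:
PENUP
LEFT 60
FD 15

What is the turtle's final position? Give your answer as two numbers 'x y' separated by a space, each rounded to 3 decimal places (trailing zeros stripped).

Answer: 7.5 12.99

Derivation:
Executing turtle program step by step:
Start: pos=(0,0), heading=0, pen down
PU: pen up
LT 60: heading 0 -> 60
FD 15: (0,0) -> (7.5,12.99) [heading=60, move]
Final: pos=(7.5,12.99), heading=60, 0 segment(s) drawn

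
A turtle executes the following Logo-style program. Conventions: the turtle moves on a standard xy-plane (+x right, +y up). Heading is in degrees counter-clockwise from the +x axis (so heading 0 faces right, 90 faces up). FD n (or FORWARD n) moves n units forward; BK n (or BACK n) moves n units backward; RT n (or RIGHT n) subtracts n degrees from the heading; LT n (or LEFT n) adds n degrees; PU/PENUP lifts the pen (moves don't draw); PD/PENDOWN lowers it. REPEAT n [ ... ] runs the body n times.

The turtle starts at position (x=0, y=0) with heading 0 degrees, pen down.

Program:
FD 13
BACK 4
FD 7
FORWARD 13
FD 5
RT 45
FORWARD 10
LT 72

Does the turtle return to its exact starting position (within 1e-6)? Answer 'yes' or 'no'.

Answer: no

Derivation:
Executing turtle program step by step:
Start: pos=(0,0), heading=0, pen down
FD 13: (0,0) -> (13,0) [heading=0, draw]
BK 4: (13,0) -> (9,0) [heading=0, draw]
FD 7: (9,0) -> (16,0) [heading=0, draw]
FD 13: (16,0) -> (29,0) [heading=0, draw]
FD 5: (29,0) -> (34,0) [heading=0, draw]
RT 45: heading 0 -> 315
FD 10: (34,0) -> (41.071,-7.071) [heading=315, draw]
LT 72: heading 315 -> 27
Final: pos=(41.071,-7.071), heading=27, 6 segment(s) drawn

Start position: (0, 0)
Final position: (41.071, -7.071)
Distance = 41.675; >= 1e-6 -> NOT closed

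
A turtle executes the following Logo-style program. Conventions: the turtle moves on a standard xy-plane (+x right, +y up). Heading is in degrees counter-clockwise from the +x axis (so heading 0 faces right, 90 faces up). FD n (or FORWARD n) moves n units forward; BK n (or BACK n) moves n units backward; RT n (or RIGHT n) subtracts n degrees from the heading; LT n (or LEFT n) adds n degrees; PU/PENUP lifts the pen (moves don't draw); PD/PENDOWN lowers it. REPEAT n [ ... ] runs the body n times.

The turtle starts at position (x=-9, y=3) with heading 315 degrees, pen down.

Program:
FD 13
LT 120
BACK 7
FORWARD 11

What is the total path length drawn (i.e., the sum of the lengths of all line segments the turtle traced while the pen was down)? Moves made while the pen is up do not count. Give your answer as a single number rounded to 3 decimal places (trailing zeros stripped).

Executing turtle program step by step:
Start: pos=(-9,3), heading=315, pen down
FD 13: (-9,3) -> (0.192,-6.192) [heading=315, draw]
LT 120: heading 315 -> 75
BK 7: (0.192,-6.192) -> (-1.619,-12.954) [heading=75, draw]
FD 11: (-1.619,-12.954) -> (1.228,-2.329) [heading=75, draw]
Final: pos=(1.228,-2.329), heading=75, 3 segment(s) drawn

Segment lengths:
  seg 1: (-9,3) -> (0.192,-6.192), length = 13
  seg 2: (0.192,-6.192) -> (-1.619,-12.954), length = 7
  seg 3: (-1.619,-12.954) -> (1.228,-2.329), length = 11
Total = 31

Answer: 31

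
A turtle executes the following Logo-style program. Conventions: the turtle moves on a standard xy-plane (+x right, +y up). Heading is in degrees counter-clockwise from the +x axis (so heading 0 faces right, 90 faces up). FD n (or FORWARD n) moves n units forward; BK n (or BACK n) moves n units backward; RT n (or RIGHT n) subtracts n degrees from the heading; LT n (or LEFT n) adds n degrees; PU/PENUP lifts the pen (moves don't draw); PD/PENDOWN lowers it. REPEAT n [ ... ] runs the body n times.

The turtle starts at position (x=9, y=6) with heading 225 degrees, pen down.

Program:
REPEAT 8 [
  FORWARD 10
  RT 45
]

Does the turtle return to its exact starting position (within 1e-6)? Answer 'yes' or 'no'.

Executing turtle program step by step:
Start: pos=(9,6), heading=225, pen down
REPEAT 8 [
  -- iteration 1/8 --
  FD 10: (9,6) -> (1.929,-1.071) [heading=225, draw]
  RT 45: heading 225 -> 180
  -- iteration 2/8 --
  FD 10: (1.929,-1.071) -> (-8.071,-1.071) [heading=180, draw]
  RT 45: heading 180 -> 135
  -- iteration 3/8 --
  FD 10: (-8.071,-1.071) -> (-15.142,6) [heading=135, draw]
  RT 45: heading 135 -> 90
  -- iteration 4/8 --
  FD 10: (-15.142,6) -> (-15.142,16) [heading=90, draw]
  RT 45: heading 90 -> 45
  -- iteration 5/8 --
  FD 10: (-15.142,16) -> (-8.071,23.071) [heading=45, draw]
  RT 45: heading 45 -> 0
  -- iteration 6/8 --
  FD 10: (-8.071,23.071) -> (1.929,23.071) [heading=0, draw]
  RT 45: heading 0 -> 315
  -- iteration 7/8 --
  FD 10: (1.929,23.071) -> (9,16) [heading=315, draw]
  RT 45: heading 315 -> 270
  -- iteration 8/8 --
  FD 10: (9,16) -> (9,6) [heading=270, draw]
  RT 45: heading 270 -> 225
]
Final: pos=(9,6), heading=225, 8 segment(s) drawn

Start position: (9, 6)
Final position: (9, 6)
Distance = 0; < 1e-6 -> CLOSED

Answer: yes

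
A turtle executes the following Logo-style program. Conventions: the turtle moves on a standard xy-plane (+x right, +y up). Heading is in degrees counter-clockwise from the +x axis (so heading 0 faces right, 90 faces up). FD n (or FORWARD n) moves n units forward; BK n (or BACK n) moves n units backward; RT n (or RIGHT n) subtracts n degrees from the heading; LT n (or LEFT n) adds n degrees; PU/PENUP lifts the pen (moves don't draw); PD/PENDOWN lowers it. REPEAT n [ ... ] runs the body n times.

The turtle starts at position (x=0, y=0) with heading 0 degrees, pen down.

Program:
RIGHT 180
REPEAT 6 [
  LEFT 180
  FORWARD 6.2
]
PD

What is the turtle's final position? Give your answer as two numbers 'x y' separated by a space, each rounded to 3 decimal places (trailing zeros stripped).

Executing turtle program step by step:
Start: pos=(0,0), heading=0, pen down
RT 180: heading 0 -> 180
REPEAT 6 [
  -- iteration 1/6 --
  LT 180: heading 180 -> 0
  FD 6.2: (0,0) -> (6.2,0) [heading=0, draw]
  -- iteration 2/6 --
  LT 180: heading 0 -> 180
  FD 6.2: (6.2,0) -> (0,0) [heading=180, draw]
  -- iteration 3/6 --
  LT 180: heading 180 -> 0
  FD 6.2: (0,0) -> (6.2,0) [heading=0, draw]
  -- iteration 4/6 --
  LT 180: heading 0 -> 180
  FD 6.2: (6.2,0) -> (0,0) [heading=180, draw]
  -- iteration 5/6 --
  LT 180: heading 180 -> 0
  FD 6.2: (0,0) -> (6.2,0) [heading=0, draw]
  -- iteration 6/6 --
  LT 180: heading 0 -> 180
  FD 6.2: (6.2,0) -> (0,0) [heading=180, draw]
]
PD: pen down
Final: pos=(0,0), heading=180, 6 segment(s) drawn

Answer: 0 0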